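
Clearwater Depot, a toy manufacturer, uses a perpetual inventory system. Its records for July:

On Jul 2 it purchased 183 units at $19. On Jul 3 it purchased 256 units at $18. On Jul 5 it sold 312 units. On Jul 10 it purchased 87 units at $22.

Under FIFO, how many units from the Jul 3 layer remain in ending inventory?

Jul 5, 312 sold [FIFO — oldest first]: 183 @ $19 + 129 @ $18 = $5,799
Ending inventory: 127 @ $18 + 87 @ $22 = $4,200
Check: goods available $9,999 = COGS $5,799 + ending $4,200

127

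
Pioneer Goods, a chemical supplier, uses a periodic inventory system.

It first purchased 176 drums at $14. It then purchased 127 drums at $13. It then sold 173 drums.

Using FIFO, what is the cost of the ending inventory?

Ending inventory = $1,693

Sale 1 (173) [FIFO — oldest first]: 173 @ $14 = $2,422
Ending inventory: 3 @ $14 + 127 @ $13 = $1,693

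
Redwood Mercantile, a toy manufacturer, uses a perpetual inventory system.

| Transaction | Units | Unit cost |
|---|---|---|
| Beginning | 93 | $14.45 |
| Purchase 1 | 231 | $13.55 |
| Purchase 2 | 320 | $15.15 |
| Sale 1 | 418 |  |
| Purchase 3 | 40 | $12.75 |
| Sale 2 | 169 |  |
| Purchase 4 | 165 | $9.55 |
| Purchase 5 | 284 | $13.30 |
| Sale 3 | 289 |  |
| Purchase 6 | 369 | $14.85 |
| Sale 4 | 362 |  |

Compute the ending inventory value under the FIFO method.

Ending inventory = $3,920.40

Sale 1 (418) [FIFO — oldest first]: 93 @ $14.45 + 231 @ $13.55 + 94 @ $15.15 = $5,898.00
Sale 2 (169) [FIFO — oldest first]: 169 @ $15.15 = $2,560.35
Sale 3 (289) [FIFO — oldest first]: 57 @ $15.15 + 40 @ $12.75 + 165 @ $9.55 + 27 @ $13.30 = $3,308.40
Sale 4 (362) [FIFO — oldest first]: 257 @ $13.30 + 105 @ $14.85 = $4,977.35
Total COGS = $5,898.00 + $2,560.35 + $3,308.40 + $4,977.35 = $16,744.10
Ending inventory: 264 @ $14.85 = $3,920.40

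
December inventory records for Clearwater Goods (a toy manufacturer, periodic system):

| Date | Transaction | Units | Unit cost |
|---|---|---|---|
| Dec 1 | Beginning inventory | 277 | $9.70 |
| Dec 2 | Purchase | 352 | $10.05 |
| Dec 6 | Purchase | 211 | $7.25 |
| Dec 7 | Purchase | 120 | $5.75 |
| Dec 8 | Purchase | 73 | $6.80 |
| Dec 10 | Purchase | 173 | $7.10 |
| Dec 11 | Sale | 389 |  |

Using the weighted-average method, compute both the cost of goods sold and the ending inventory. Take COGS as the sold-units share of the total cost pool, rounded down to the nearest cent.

COGS = $3,280.03; ending inventory = $6,888.92

Dec 11, sell 389: 389/1206 × $10,168.95 → $3,280.03
Ending inventory (cost pool remaining) = $6,888.92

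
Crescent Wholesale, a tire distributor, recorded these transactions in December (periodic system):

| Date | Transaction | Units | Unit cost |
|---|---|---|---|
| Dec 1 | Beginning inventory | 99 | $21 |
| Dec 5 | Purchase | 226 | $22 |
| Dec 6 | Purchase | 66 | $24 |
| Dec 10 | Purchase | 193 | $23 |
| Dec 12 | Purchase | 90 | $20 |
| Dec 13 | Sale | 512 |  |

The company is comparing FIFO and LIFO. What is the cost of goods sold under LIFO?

COGS = $11,409

FIFO COGS: 99 @ $21 + 226 @ $22 + 66 @ $24 + 121 @ $23 = $11,418
LIFO COGS: 90 @ $20 + 193 @ $23 + 66 @ $24 + 163 @ $22 = $11,409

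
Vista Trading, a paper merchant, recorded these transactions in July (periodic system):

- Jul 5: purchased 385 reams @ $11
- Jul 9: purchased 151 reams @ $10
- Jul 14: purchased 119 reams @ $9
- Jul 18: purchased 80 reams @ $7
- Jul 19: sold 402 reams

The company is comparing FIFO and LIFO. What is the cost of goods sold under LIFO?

FIFO COGS: 385 @ $11 + 17 @ $10 = $4,405
LIFO COGS: 80 @ $7 + 119 @ $9 + 151 @ $10 + 52 @ $11 = $3,713

COGS = $3,713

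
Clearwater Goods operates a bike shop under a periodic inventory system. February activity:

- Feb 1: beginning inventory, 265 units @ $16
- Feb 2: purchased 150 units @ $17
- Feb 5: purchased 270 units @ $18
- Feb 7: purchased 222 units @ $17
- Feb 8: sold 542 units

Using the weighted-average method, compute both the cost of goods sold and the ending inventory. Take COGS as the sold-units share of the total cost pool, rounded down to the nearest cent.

COGS = $9,216.98; ending inventory = $6,207.02

Feb 8, sell 542: 542/907 × $15,424.00 → $9,216.98
Ending inventory (cost pool remaining) = $6,207.02
Check: goods available $15,424.00 = COGS $9,216.98 + ending $6,207.02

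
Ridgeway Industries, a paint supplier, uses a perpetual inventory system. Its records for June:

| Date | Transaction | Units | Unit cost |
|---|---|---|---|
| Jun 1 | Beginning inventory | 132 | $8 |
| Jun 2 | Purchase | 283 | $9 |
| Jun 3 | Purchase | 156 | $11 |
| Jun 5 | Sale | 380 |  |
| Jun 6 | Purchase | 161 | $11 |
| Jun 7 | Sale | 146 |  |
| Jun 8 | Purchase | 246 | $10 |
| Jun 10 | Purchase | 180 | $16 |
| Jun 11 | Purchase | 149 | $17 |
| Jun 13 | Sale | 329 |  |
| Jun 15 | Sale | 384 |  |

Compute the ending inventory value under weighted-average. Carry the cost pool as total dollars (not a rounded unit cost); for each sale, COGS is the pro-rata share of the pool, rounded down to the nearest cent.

Ending inventory = $866.39

After Jun 1: 132 on hand, pool $1,056.00 (≈ $8.0000 each)
After Jun 2: 415 on hand, pool $3,603.00 (≈ $8.6819 each)
After Jun 3: 571 on hand, pool $5,319.00 (≈ $9.3152 each)
Jun 5, sell 380: 380/571 × $5,319.00 → $3,539.78
After Jun 6: 352 on hand, pool $3,550.22 (≈ $10.0859 each)
Jun 7, sell 146: 146/352 × $3,550.22 → $1,472.53
After Jun 8: 452 on hand, pool $4,537.69 (≈ $10.0391 each)
After Jun 10: 632 on hand, pool $7,417.69 (≈ $11.7369 each)
After Jun 11: 781 on hand, pool $9,950.69 (≈ $12.7410 each)
Jun 13, sell 329: 329/781 × $9,950.69 → $4,191.77
Jun 15, sell 384: 384/452 × $5,758.92 → $4,892.53
Total COGS = $3,539.78 + $1,472.53 + $4,191.77 + $4,892.53 = $14,096.61
Ending inventory (cost pool remaining) = $866.39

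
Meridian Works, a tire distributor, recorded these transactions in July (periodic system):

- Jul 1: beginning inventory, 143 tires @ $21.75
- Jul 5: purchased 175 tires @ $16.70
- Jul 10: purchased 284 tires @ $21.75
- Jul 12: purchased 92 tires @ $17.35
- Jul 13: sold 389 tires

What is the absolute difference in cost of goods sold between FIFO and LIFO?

$413.30

FIFO COGS: 143 @ $21.75 + 175 @ $16.70 + 71 @ $21.75 = $7,577.00
LIFO COGS: 92 @ $17.35 + 284 @ $21.75 + 13 @ $16.70 = $7,990.30
Difference = |$7,577.00 − $7,990.30| = $413.30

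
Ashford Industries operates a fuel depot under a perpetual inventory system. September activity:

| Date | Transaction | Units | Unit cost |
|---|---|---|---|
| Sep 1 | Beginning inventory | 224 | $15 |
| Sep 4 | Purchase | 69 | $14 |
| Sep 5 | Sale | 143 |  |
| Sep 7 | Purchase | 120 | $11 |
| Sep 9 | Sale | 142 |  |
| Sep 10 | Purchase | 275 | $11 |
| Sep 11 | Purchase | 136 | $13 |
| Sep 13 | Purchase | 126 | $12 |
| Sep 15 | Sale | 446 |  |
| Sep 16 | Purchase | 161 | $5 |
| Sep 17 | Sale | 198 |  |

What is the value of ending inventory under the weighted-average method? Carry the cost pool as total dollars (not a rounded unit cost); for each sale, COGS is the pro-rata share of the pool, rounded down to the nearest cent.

Ending inventory = $1,644.35

After Sep 1: 224 on hand, pool $3,360.00 (≈ $15.0000 each)
After Sep 4: 293 on hand, pool $4,326.00 (≈ $14.7645 each)
Sep 5, sell 143: 143/293 × $4,326.00 → $2,111.32
After Sep 7: 270 on hand, pool $3,534.68 (≈ $13.0914 each)
Sep 9, sell 142: 142/270 × $3,534.68 → $1,858.97
After Sep 10: 403 on hand, pool $4,700.71 (≈ $11.6643 each)
After Sep 11: 539 on hand, pool $6,468.71 (≈ $12.0013 each)
After Sep 13: 665 on hand, pool $7,980.71 (≈ $12.0011 each)
Sep 15, sell 446: 446/665 × $7,980.71 → $5,352.47
After Sep 16: 380 on hand, pool $3,433.24 (≈ $9.0348 each)
Sep 17, sell 198: 198/380 × $3,433.24 → $1,788.89
Total COGS = $2,111.32 + $1,858.97 + $5,352.47 + $1,788.89 = $11,111.65
Ending inventory (cost pool remaining) = $1,644.35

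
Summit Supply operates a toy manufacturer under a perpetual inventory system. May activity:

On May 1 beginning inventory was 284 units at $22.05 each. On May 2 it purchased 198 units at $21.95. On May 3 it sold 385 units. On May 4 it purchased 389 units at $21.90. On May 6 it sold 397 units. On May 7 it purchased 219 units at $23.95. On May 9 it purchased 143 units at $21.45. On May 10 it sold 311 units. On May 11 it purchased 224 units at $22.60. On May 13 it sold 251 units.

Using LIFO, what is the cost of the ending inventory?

Ending inventory = $2,537.25

May 3, 385 sold [LIFO — newest first]: 198 @ $21.95 + 187 @ $22.05 = $8,469.45
May 6, 397 sold [LIFO — newest first]: 389 @ $21.90 + 8 @ $22.05 = $8,695.50
May 10, 311 sold [LIFO — newest first]: 143 @ $21.45 + 168 @ $23.95 = $7,090.95
May 13, 251 sold [LIFO — newest first]: 224 @ $22.60 + 27 @ $23.95 = $5,709.05
Total COGS = $8,469.45 + $8,695.50 + $7,090.95 + $5,709.05 = $29,964.95
Ending inventory: 89 @ $22.05 + 24 @ $23.95 = $2,537.25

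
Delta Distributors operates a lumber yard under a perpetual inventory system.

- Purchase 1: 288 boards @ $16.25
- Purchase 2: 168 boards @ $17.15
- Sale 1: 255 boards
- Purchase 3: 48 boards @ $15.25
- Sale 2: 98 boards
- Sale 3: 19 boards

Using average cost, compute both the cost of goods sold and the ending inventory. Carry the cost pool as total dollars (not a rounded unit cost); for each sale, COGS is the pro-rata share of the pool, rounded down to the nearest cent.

After Purchase 1: 288 on hand, pool $4,680.00 (≈ $16.2500 each)
After Purchase 2: 456 on hand, pool $7,561.20 (≈ $16.5816 each)
Sale 1, sell 255: 255/456 × $7,561.20 → $4,228.30
After Purchase 3: 249 on hand, pool $4,064.90 (≈ $16.3249 each)
Sale 2, sell 98: 98/249 × $4,064.90 → $1,599.84
Sale 3, sell 19: 19/151 × $2,465.06 → $310.17
Total COGS = $4,228.30 + $1,599.84 + $310.17 = $6,138.31
Ending inventory (cost pool remaining) = $2,154.89

COGS = $6,138.31; ending inventory = $2,154.89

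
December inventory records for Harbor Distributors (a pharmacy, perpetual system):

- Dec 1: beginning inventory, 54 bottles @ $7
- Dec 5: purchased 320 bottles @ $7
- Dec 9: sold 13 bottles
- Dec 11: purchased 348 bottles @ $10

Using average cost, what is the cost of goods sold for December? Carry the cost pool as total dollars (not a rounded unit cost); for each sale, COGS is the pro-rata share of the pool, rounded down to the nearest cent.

COGS = $91.00

After Dec 1: 54 on hand, pool $378.00 (≈ $7.0000 each)
After Dec 5: 374 on hand, pool $2,618.00 (≈ $7.0000 each)
Dec 9, sell 13: 13/374 × $2,618.00 → $91.00
After Dec 11: 709 on hand, pool $6,007.00 (≈ $8.4725 each)
Ending inventory (cost pool remaining) = $6,007.00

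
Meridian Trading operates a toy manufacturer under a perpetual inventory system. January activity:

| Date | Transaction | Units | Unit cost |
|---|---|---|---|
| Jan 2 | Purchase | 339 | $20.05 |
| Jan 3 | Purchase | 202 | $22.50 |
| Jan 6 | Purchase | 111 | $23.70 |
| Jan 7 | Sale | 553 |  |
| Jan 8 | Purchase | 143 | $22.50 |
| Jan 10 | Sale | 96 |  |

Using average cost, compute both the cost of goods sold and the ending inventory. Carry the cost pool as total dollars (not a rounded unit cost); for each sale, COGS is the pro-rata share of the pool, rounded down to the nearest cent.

COGS = $13,969.02; ending inventory = $3,221.13

After Jan 2: 339 on hand, pool $6,796.95 (≈ $20.0500 each)
After Jan 3: 541 on hand, pool $11,341.95 (≈ $20.9648 each)
After Jan 6: 652 on hand, pool $13,972.65 (≈ $21.4304 each)
Jan 7, sell 553: 553/652 × $13,972.65 → $11,851.03
After Jan 8: 242 on hand, pool $5,339.12 (≈ $22.0625 each)
Jan 10, sell 96: 96/242 × $5,339.12 → $2,117.99
Total COGS = $11,851.03 + $2,117.99 = $13,969.02
Ending inventory (cost pool remaining) = $3,221.13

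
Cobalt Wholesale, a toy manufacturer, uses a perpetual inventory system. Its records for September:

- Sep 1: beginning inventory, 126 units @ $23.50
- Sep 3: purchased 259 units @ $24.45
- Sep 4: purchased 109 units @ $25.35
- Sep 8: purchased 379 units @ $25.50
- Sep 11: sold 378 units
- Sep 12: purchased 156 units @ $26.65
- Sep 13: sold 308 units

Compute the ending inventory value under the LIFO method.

Sep 11, 378 sold [LIFO — newest first]: 378 @ $25.50 = $9,639.00
Sep 13, 308 sold [LIFO — newest first]: 156 @ $26.65 + 1 @ $25.50 + 109 @ $25.35 + 42 @ $24.45 = $7,972.95
Total COGS = $9,639.00 + $7,972.95 = $17,611.95
Ending inventory: 126 @ $23.50 + 217 @ $24.45 = $8,266.65

Ending inventory = $8,266.65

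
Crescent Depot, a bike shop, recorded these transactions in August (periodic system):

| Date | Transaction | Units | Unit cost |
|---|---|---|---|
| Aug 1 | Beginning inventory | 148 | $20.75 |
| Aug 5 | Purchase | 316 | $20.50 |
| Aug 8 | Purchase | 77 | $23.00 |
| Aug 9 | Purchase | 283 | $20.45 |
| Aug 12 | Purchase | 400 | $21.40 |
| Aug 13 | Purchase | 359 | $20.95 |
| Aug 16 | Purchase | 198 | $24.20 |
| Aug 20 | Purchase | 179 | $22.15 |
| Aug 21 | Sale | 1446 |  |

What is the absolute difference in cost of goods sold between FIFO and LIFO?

$927.60

FIFO COGS: 148 @ $20.75 + 316 @ $20.50 + 77 @ $23.00 + 283 @ $20.45 + 400 @ $21.40 + 222 @ $20.95 = $30,318.25
LIFO COGS: 179 @ $22.15 + 198 @ $24.20 + 359 @ $20.95 + 400 @ $21.40 + 283 @ $20.45 + 27 @ $23.00 = $31,245.85
Difference = |$30,318.25 − $31,245.85| = $927.60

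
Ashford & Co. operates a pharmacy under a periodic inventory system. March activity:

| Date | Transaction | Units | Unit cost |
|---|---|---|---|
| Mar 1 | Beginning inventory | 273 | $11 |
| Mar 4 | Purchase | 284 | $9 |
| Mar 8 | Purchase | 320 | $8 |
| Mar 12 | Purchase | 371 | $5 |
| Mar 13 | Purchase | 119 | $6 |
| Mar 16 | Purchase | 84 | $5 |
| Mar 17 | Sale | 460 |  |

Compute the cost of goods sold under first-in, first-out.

Mar 17, 460 sold [FIFO — oldest first]: 273 @ $11 + 187 @ $9 = $4,686
Ending inventory: 97 @ $9 + 320 @ $8 + 371 @ $5 + 119 @ $6 + 84 @ $5 = $6,422

COGS = $4,686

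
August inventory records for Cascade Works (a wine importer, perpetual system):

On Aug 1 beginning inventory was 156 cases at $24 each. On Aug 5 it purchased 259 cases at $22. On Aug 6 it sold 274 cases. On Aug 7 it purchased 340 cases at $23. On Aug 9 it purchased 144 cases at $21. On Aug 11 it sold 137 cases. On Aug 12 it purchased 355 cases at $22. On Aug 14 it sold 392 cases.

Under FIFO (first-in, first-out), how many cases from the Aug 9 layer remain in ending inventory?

Aug 6, 274 sold [FIFO — oldest first]: 156 @ $24 + 118 @ $22 = $6,340
Aug 11, 137 sold [FIFO — oldest first]: 137 @ $22 = $3,014
Aug 14, 392 sold [FIFO — oldest first]: 4 @ $22 + 340 @ $23 + 48 @ $21 = $8,916
Total COGS = $6,340 + $3,014 + $8,916 = $18,270
Ending inventory: 96 @ $21 + 355 @ $22 = $9,826

96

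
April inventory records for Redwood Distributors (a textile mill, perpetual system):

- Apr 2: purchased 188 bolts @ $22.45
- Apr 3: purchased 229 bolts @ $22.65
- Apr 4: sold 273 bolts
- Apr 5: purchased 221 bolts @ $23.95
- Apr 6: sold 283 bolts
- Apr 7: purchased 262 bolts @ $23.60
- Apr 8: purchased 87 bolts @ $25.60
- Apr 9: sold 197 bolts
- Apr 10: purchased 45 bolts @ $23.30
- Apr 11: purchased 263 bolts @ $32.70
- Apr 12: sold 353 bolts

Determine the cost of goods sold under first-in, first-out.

COGS = $26,579.10

Apr 4, 273 sold [FIFO — oldest first]: 188 @ $22.45 + 85 @ $22.65 = $6,145.85
Apr 6, 283 sold [FIFO — oldest first]: 144 @ $22.65 + 139 @ $23.95 = $6,590.65
Apr 9, 197 sold [FIFO — oldest first]: 82 @ $23.95 + 115 @ $23.60 = $4,677.90
Apr 12, 353 sold [FIFO — oldest first]: 147 @ $23.60 + 87 @ $25.60 + 45 @ $23.30 + 74 @ $32.70 = $9,164.70
Total COGS = $6,145.85 + $6,590.65 + $4,677.90 + $9,164.70 = $26,579.10
Ending inventory: 189 @ $32.70 = $6,180.30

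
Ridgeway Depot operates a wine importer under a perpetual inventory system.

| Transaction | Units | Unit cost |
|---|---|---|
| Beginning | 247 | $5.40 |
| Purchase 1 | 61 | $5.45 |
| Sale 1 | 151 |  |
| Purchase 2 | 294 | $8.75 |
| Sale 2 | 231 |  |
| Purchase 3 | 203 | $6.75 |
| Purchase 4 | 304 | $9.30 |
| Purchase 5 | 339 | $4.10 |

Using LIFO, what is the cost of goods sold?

COGS = $2,839.70

Sale 1 (151) [LIFO — newest first]: 61 @ $5.45 + 90 @ $5.40 = $818.45
Sale 2 (231) [LIFO — newest first]: 231 @ $8.75 = $2,021.25
Total COGS = $818.45 + $2,021.25 = $2,839.70
Ending inventory: 157 @ $5.40 + 63 @ $8.75 + 203 @ $6.75 + 304 @ $9.30 + 339 @ $4.10 = $6,986.40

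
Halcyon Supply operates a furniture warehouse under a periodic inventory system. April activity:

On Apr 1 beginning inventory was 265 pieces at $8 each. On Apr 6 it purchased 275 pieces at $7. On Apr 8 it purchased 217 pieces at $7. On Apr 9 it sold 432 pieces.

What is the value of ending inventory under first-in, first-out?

Ending inventory = $2,275

Apr 9, 432 sold [FIFO — oldest first]: 265 @ $8 + 167 @ $7 = $3,289
Ending inventory: 108 @ $7 + 217 @ $7 = $2,275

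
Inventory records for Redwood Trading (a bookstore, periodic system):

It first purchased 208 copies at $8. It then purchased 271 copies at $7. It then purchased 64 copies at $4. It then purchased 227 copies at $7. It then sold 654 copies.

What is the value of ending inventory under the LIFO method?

Ending inventory = $928

Sale 1 (654) [LIFO — newest first]: 227 @ $7 + 64 @ $4 + 271 @ $7 + 92 @ $8 = $4,478
Ending inventory: 116 @ $8 = $928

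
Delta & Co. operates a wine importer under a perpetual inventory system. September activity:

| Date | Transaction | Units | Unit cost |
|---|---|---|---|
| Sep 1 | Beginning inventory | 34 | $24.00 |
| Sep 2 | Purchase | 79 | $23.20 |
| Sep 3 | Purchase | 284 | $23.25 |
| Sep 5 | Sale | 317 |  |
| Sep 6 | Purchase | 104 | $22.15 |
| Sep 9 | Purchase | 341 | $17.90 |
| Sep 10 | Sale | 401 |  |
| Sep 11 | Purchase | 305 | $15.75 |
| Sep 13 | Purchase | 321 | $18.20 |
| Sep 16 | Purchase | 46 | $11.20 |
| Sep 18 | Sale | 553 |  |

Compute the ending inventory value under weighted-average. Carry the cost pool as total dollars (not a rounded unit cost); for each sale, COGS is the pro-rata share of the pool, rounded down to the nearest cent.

Ending inventory = $4,147.88

After Sep 1: 34 on hand, pool $816.00 (≈ $24.0000 each)
After Sep 2: 113 on hand, pool $2,648.80 (≈ $23.4407 each)
After Sep 3: 397 on hand, pool $9,251.80 (≈ $23.3043 each)
Sep 5, sell 317: 317/397 × $9,251.80 → $7,387.45
After Sep 6: 184 on hand, pool $4,167.95 (≈ $22.6519 each)
After Sep 9: 525 on hand, pool $10,271.85 (≈ $19.5654 each)
Sep 10, sell 401: 401/525 × $10,271.85 → $7,845.73
After Sep 11: 429 on hand, pool $7,229.87 (≈ $16.8528 each)
After Sep 13: 750 on hand, pool $13,072.07 (≈ $17.4294 each)
After Sep 16: 796 on hand, pool $13,587.27 (≈ $17.0694 each)
Sep 18, sell 553: 553/796 × $13,587.27 → $9,439.39
Total COGS = $7,387.45 + $7,845.73 + $9,439.39 = $24,672.57
Ending inventory (cost pool remaining) = $4,147.88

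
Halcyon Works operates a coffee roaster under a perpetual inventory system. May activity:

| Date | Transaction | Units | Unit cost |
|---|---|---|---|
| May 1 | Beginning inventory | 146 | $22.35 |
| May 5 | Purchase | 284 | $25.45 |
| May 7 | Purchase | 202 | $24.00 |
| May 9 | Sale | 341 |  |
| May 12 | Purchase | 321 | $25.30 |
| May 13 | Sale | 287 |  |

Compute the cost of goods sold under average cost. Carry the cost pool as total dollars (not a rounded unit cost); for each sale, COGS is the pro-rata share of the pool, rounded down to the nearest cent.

After May 1: 146 on hand, pool $3,263.10 (≈ $22.3500 each)
After May 5: 430 on hand, pool $10,490.90 (≈ $24.3974 each)
After May 7: 632 on hand, pool $15,338.90 (≈ $24.2704 each)
May 9, sell 341: 341/632 × $15,338.90 → $8,276.21
After May 12: 612 on hand, pool $15,183.99 (≈ $24.8104 each)
May 13, sell 287: 287/612 × $15,183.99 → $7,120.59
Total COGS = $8,276.21 + $7,120.59 = $15,396.80
Ending inventory (cost pool remaining) = $8,063.40

COGS = $15,396.80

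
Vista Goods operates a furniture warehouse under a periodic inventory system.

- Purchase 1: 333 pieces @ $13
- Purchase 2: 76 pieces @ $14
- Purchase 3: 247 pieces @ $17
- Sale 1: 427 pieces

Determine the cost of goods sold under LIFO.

COGS = $6,615

Sale 1 (427) [LIFO — newest first]: 247 @ $17 + 76 @ $14 + 104 @ $13 = $6,615
Ending inventory: 229 @ $13 = $2,977
Check: goods available $9,592 = COGS $6,615 + ending $2,977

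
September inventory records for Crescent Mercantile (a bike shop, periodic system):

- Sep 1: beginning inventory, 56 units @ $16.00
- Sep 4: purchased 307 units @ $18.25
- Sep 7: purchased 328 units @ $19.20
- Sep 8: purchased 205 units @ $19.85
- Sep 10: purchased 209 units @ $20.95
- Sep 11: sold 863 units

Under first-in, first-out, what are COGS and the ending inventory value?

Sep 11, 863 sold [FIFO — oldest first]: 56 @ $16.00 + 307 @ $18.25 + 328 @ $19.20 + 172 @ $19.85 = $16,210.55
Ending inventory: 33 @ $19.85 + 209 @ $20.95 = $5,033.60

COGS = $16,210.55; ending inventory = $5,033.60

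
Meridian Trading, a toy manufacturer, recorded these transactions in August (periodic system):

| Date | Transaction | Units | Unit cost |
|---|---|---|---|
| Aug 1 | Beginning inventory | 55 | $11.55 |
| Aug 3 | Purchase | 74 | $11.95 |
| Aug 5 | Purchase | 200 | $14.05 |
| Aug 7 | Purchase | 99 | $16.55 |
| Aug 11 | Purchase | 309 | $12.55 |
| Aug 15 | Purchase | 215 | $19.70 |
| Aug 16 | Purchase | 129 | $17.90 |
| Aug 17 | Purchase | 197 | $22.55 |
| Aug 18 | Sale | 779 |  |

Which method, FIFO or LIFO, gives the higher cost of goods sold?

FIFO COGS: 55 @ $11.55 + 74 @ $11.95 + 200 @ $14.05 + 99 @ $16.55 + 309 @ $12.55 + 42 @ $19.70 = $10,673.35
LIFO COGS: 197 @ $22.55 + 129 @ $17.90 + 215 @ $19.70 + 238 @ $12.55 = $13,973.85

LIFO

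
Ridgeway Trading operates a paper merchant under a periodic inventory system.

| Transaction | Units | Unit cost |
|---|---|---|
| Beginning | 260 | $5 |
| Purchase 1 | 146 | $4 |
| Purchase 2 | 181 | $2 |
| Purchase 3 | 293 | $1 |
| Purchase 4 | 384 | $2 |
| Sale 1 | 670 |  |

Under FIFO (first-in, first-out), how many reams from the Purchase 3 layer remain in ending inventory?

Sale 1 (670) [FIFO — oldest first]: 260 @ $5 + 146 @ $4 + 181 @ $2 + 83 @ $1 = $2,329
Ending inventory: 210 @ $1 + 384 @ $2 = $978

210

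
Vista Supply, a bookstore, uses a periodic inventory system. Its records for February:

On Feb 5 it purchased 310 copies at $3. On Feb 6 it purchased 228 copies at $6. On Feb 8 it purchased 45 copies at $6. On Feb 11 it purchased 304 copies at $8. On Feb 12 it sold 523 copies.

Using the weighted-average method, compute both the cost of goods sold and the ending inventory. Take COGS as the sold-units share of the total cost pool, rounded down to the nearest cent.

Feb 12, sell 523: 523/887 × $5,000.00 → $2,948.13
Ending inventory (cost pool remaining) = $2,051.87
Check: goods available $5,000.00 = COGS $2,948.13 + ending $2,051.87

COGS = $2,948.13; ending inventory = $2,051.87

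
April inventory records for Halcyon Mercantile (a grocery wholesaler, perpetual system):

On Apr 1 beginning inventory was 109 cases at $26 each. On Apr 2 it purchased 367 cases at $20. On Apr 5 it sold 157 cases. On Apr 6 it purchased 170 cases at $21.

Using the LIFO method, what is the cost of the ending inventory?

Apr 5, 157 sold [LIFO — newest first]: 157 @ $20 = $3,140
Ending inventory: 109 @ $26 + 210 @ $20 + 170 @ $21 = $10,604

Ending inventory = $10,604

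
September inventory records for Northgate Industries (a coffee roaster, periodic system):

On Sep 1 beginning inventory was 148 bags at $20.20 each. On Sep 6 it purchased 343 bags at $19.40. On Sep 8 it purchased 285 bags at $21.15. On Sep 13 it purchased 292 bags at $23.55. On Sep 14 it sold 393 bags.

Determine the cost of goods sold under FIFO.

Sep 14, 393 sold [FIFO — oldest first]: 148 @ $20.20 + 245 @ $19.40 = $7,742.60
Ending inventory: 98 @ $19.40 + 285 @ $21.15 + 292 @ $23.55 = $14,805.55

COGS = $7,742.60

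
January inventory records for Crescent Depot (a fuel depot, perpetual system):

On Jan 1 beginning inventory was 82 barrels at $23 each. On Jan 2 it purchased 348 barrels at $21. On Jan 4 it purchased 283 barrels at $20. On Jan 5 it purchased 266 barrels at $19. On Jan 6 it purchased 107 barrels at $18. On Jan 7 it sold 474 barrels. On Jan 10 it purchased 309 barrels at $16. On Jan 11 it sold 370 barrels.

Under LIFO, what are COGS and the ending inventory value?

COGS = $15,164; ending inventory = $11,614

Jan 7, 474 sold [LIFO — newest first]: 107 @ $18 + 266 @ $19 + 101 @ $20 = $9,000
Jan 11, 370 sold [LIFO — newest first]: 309 @ $16 + 61 @ $20 = $6,164
Total COGS = $9,000 + $6,164 = $15,164
Ending inventory: 82 @ $23 + 348 @ $21 + 121 @ $20 = $11,614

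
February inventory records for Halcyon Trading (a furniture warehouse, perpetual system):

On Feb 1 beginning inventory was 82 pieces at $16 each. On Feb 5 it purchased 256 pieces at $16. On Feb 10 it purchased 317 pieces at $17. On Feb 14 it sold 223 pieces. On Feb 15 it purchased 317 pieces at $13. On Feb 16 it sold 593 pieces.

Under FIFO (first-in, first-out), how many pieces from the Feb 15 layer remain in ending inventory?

Feb 14, 223 sold [FIFO — oldest first]: 82 @ $16 + 141 @ $16 = $3,568
Feb 16, 593 sold [FIFO — oldest first]: 115 @ $16 + 317 @ $17 + 161 @ $13 = $9,322
Total COGS = $3,568 + $9,322 = $12,890
Ending inventory: 156 @ $13 = $2,028
Check: goods available $14,918 = COGS $12,890 + ending $2,028

156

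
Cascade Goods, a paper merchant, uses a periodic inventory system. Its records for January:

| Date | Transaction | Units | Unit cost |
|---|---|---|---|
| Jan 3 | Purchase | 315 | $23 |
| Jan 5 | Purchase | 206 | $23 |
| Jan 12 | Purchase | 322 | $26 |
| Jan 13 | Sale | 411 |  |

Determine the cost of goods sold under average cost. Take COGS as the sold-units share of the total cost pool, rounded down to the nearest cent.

COGS = $9,923.96

Jan 13, sell 411: 411/843 × $20,355.00 → $9,923.96
Ending inventory (cost pool remaining) = $10,431.04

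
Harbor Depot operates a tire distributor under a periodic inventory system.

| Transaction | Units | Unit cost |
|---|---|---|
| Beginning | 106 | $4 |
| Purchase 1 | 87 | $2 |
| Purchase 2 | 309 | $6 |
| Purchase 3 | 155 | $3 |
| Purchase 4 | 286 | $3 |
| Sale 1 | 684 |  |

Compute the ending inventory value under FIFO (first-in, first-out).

Ending inventory = $777

Sale 1 (684) [FIFO — oldest first]: 106 @ $4 + 87 @ $2 + 309 @ $6 + 155 @ $3 + 27 @ $3 = $2,998
Ending inventory: 259 @ $3 = $777
Check: goods available $3,775 = COGS $2,998 + ending $777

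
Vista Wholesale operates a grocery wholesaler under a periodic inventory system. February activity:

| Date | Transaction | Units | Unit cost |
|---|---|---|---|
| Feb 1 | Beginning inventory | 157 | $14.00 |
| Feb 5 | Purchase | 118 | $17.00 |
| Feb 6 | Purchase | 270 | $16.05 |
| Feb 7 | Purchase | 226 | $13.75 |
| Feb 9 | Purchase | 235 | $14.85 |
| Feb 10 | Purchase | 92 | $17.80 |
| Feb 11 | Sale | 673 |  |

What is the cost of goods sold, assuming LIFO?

COGS = $10,160.85

Feb 11, 673 sold [LIFO — newest first]: 92 @ $17.80 + 235 @ $14.85 + 226 @ $13.75 + 120 @ $16.05 = $10,160.85
Ending inventory: 157 @ $14.00 + 118 @ $17.00 + 150 @ $16.05 = $6,611.50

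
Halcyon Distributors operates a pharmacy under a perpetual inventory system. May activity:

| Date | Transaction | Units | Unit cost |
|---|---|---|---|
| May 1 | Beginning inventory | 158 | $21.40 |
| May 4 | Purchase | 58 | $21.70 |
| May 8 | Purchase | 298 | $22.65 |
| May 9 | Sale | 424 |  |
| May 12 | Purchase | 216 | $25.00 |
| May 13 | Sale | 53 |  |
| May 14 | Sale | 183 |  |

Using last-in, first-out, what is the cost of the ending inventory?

Ending inventory = $1,498.00

May 9, 424 sold [LIFO — newest first]: 298 @ $22.65 + 58 @ $21.70 + 68 @ $21.40 = $9,463.50
May 13, 53 sold [LIFO — newest first]: 53 @ $25.00 = $1,325.00
May 14, 183 sold [LIFO — newest first]: 163 @ $25.00 + 20 @ $21.40 = $4,503.00
Total COGS = $9,463.50 + $1,325.00 + $4,503.00 = $15,291.50
Ending inventory: 70 @ $21.40 = $1,498.00
Check: goods available $16,789.50 = COGS $15,291.50 + ending $1,498.00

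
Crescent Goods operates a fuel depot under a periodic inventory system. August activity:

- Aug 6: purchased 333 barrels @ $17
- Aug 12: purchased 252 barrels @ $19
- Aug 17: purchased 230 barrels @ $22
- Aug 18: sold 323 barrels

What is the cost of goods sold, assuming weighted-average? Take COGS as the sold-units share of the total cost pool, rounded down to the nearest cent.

COGS = $6,146.51

Aug 18, sell 323: 323/815 × $15,509.00 → $6,146.51
Ending inventory (cost pool remaining) = $9,362.49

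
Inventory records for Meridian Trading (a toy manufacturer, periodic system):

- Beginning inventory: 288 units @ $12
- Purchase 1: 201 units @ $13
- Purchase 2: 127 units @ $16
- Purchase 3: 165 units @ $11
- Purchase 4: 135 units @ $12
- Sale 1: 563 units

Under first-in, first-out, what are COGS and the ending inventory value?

Sale 1 (563) [FIFO — oldest first]: 288 @ $12 + 201 @ $13 + 74 @ $16 = $7,253
Ending inventory: 53 @ $16 + 165 @ $11 + 135 @ $12 = $4,283

COGS = $7,253; ending inventory = $4,283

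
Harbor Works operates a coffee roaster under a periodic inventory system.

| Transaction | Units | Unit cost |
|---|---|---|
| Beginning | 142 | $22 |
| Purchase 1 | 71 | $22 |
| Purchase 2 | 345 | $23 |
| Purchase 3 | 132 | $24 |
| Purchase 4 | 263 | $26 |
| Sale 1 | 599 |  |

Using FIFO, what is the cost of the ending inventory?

Ending inventory = $9,022

Sale 1 (599) [FIFO — oldest first]: 142 @ $22 + 71 @ $22 + 345 @ $23 + 41 @ $24 = $13,605
Ending inventory: 91 @ $24 + 263 @ $26 = $9,022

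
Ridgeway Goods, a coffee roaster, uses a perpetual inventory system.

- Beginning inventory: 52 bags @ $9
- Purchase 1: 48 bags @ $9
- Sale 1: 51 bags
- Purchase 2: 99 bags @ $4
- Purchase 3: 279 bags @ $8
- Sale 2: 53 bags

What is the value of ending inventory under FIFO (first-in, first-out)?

Sale 1 (51) [FIFO — oldest first]: 51 @ $9 = $459
Sale 2 (53) [FIFO — oldest first]: 1 @ $9 + 48 @ $9 + 4 @ $4 = $457
Total COGS = $459 + $457 = $916
Ending inventory: 95 @ $4 + 279 @ $8 = $2,612

Ending inventory = $2,612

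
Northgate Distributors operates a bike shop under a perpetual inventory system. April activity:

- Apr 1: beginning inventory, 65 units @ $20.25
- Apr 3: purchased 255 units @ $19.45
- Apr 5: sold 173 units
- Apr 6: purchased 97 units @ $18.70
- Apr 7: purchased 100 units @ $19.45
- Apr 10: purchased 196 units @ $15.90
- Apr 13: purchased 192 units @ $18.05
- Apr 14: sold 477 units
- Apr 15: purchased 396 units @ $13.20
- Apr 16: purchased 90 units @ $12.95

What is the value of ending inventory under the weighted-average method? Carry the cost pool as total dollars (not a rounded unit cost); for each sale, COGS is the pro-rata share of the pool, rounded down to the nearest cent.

Ending inventory = $10,999.41

After Apr 1: 65 on hand, pool $1,316.25 (≈ $20.2500 each)
After Apr 3: 320 on hand, pool $6,276.00 (≈ $19.6125 each)
Apr 5, sell 173: 173/320 × $6,276.00 → $3,392.96
After Apr 6: 244 on hand, pool $4,696.94 (≈ $19.2498 each)
After Apr 7: 344 on hand, pool $6,641.94 (≈ $19.3080 each)
After Apr 10: 540 on hand, pool $9,758.34 (≈ $18.0710 each)
After Apr 13: 732 on hand, pool $13,223.94 (≈ $18.0655 each)
Apr 14, sell 477: 477/732 × $13,223.94 → $8,617.23
After Apr 15: 651 on hand, pool $9,833.91 (≈ $15.1059 each)
After Apr 16: 741 on hand, pool $10,999.41 (≈ $14.8440 each)
Total COGS = $3,392.96 + $8,617.23 = $12,010.19
Ending inventory (cost pool remaining) = $10,999.41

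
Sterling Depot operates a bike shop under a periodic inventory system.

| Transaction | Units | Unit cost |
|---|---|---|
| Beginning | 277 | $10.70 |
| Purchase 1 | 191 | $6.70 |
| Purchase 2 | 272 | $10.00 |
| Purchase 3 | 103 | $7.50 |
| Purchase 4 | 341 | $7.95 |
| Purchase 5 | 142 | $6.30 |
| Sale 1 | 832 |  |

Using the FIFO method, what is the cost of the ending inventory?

Ending inventory = $3,688.05

Sale 1 (832) [FIFO — oldest first]: 277 @ $10.70 + 191 @ $6.70 + 272 @ $10.00 + 92 @ $7.50 = $7,653.60
Ending inventory: 11 @ $7.50 + 341 @ $7.95 + 142 @ $6.30 = $3,688.05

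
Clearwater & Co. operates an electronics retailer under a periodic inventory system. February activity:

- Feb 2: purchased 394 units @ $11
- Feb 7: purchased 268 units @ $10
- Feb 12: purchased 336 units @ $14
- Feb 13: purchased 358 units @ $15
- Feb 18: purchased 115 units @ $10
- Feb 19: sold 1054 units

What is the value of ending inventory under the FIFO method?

Feb 19, 1054 sold [FIFO — oldest first]: 394 @ $11 + 268 @ $10 + 336 @ $14 + 56 @ $15 = $12,558
Ending inventory: 302 @ $15 + 115 @ $10 = $5,680

Ending inventory = $5,680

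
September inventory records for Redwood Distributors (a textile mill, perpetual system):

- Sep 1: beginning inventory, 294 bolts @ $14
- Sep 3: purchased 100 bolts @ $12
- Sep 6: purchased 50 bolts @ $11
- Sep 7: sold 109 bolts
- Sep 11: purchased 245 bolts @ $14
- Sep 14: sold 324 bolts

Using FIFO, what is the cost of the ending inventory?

Ending inventory = $3,551

Sep 7, 109 sold [FIFO — oldest first]: 109 @ $14 = $1,526
Sep 14, 324 sold [FIFO — oldest first]: 185 @ $14 + 100 @ $12 + 39 @ $11 = $4,219
Total COGS = $1,526 + $4,219 = $5,745
Ending inventory: 11 @ $11 + 245 @ $14 = $3,551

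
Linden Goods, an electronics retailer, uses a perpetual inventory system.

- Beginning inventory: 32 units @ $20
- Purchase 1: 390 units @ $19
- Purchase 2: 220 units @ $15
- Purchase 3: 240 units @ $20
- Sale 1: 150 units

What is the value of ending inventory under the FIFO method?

Ending inventory = $13,268

Sale 1 (150) [FIFO — oldest first]: 32 @ $20 + 118 @ $19 = $2,882
Ending inventory: 272 @ $19 + 220 @ $15 + 240 @ $20 = $13,268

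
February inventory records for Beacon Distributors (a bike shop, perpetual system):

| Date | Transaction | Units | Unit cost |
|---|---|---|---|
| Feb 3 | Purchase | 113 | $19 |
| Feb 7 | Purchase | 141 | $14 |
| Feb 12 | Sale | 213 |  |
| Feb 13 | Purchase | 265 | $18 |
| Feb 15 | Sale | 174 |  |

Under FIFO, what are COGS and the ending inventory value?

Feb 12, 213 sold [FIFO — oldest first]: 113 @ $19 + 100 @ $14 = $3,547
Feb 15, 174 sold [FIFO — oldest first]: 41 @ $14 + 133 @ $18 = $2,968
Total COGS = $3,547 + $2,968 = $6,515
Ending inventory: 132 @ $18 = $2,376

COGS = $6,515; ending inventory = $2,376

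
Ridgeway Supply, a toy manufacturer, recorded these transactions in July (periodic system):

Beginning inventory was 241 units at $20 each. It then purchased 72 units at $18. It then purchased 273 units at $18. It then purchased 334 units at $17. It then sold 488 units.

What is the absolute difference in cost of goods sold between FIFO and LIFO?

$816

FIFO COGS: 241 @ $20 + 72 @ $18 + 175 @ $18 = $9,266
LIFO COGS: 334 @ $17 + 154 @ $18 = $8,450
Difference = |$9,266 − $8,450| = $816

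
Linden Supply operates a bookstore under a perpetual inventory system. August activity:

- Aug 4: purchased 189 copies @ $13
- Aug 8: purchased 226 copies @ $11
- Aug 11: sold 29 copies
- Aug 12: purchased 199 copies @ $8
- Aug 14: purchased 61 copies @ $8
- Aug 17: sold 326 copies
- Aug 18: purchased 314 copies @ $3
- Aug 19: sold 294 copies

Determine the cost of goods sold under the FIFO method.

COGS = $6,815

Aug 11, 29 sold [FIFO — oldest first]: 29 @ $13 = $377
Aug 17, 326 sold [FIFO — oldest first]: 160 @ $13 + 166 @ $11 = $3,906
Aug 19, 294 sold [FIFO — oldest first]: 60 @ $11 + 199 @ $8 + 35 @ $8 = $2,532
Total COGS = $377 + $3,906 + $2,532 = $6,815
Ending inventory: 26 @ $8 + 314 @ $3 = $1,150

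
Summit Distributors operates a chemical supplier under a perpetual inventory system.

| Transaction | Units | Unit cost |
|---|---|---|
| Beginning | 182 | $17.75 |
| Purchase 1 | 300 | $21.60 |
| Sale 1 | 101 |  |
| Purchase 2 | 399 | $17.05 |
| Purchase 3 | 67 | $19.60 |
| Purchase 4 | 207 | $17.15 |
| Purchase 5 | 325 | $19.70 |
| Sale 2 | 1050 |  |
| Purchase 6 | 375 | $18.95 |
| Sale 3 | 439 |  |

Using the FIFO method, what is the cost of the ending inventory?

Sale 1 (101) [FIFO — oldest first]: 101 @ $17.75 = $1,792.75
Sale 2 (1050) [FIFO — oldest first]: 81 @ $17.75 + 300 @ $21.60 + 399 @ $17.05 + 67 @ $19.60 + 203 @ $17.15 = $19,515.35
Sale 3 (439) [FIFO — oldest first]: 4 @ $17.15 + 325 @ $19.70 + 110 @ $18.95 = $8,555.60
Total COGS = $1,792.75 + $19,515.35 + $8,555.60 = $29,863.70
Ending inventory: 265 @ $18.95 = $5,021.75

Ending inventory = $5,021.75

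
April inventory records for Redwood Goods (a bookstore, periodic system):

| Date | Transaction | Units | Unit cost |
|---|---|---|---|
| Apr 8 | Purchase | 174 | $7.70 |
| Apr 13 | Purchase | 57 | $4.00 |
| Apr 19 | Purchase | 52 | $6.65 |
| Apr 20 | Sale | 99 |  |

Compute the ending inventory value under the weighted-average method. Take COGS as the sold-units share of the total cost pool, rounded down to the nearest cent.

Ending inventory = $1,244.18

Apr 20, sell 99: 99/283 × $1,913.60 → $669.42
Ending inventory (cost pool remaining) = $1,244.18
Check: goods available $1,913.60 = COGS $669.42 + ending $1,244.18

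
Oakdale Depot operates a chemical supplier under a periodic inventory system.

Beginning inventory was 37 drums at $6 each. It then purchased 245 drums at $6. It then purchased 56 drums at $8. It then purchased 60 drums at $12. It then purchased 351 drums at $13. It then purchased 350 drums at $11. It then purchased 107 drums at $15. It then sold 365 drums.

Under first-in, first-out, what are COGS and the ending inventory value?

Sale 1 (365) [FIFO — oldest first]: 37 @ $6 + 245 @ $6 + 56 @ $8 + 27 @ $12 = $2,464
Ending inventory: 33 @ $12 + 351 @ $13 + 350 @ $11 + 107 @ $15 = $10,414

COGS = $2,464; ending inventory = $10,414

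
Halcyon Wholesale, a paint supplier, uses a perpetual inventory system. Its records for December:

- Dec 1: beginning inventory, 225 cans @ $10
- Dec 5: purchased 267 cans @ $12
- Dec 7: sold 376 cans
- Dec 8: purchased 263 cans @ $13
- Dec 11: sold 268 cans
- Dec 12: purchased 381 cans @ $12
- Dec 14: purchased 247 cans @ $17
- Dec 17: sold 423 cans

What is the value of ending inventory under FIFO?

Ending inventory = $5,027

Dec 7, 376 sold [FIFO — oldest first]: 225 @ $10 + 151 @ $12 = $4,062
Dec 11, 268 sold [FIFO — oldest first]: 116 @ $12 + 152 @ $13 = $3,368
Dec 17, 423 sold [FIFO — oldest first]: 111 @ $13 + 312 @ $12 = $5,187
Total COGS = $4,062 + $3,368 + $5,187 = $12,617
Ending inventory: 69 @ $12 + 247 @ $17 = $5,027
Check: goods available $17,644 = COGS $12,617 + ending $5,027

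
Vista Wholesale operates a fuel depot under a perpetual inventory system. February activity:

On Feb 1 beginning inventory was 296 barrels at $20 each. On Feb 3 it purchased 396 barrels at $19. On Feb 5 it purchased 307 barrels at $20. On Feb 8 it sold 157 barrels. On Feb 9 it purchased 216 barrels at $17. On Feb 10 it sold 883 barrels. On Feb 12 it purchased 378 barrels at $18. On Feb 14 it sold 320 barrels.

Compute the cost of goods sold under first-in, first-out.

Feb 8, 157 sold [FIFO — oldest first]: 157 @ $20 = $3,140
Feb 10, 883 sold [FIFO — oldest first]: 139 @ $20 + 396 @ $19 + 307 @ $20 + 41 @ $17 = $17,141
Feb 14, 320 sold [FIFO — oldest first]: 175 @ $17 + 145 @ $18 = $5,585
Total COGS = $3,140 + $17,141 + $5,585 = $25,866
Ending inventory: 233 @ $18 = $4,194

COGS = $25,866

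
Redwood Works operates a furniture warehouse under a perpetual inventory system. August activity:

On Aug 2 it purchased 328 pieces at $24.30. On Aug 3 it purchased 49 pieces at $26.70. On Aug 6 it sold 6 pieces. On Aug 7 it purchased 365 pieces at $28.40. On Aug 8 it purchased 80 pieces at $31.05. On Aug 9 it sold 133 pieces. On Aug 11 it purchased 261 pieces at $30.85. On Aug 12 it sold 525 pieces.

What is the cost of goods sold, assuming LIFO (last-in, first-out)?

Aug 6, 6 sold [LIFO — newest first]: 6 @ $26.70 = $160.20
Aug 9, 133 sold [LIFO — newest first]: 80 @ $31.05 + 53 @ $28.40 = $3,989.20
Aug 12, 525 sold [LIFO — newest first]: 261 @ $30.85 + 264 @ $28.40 = $15,549.45
Total COGS = $160.20 + $3,989.20 + $15,549.45 = $19,698.85
Ending inventory: 328 @ $24.30 + 43 @ $26.70 + 48 @ $28.40 = $10,481.70

COGS = $19,698.85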